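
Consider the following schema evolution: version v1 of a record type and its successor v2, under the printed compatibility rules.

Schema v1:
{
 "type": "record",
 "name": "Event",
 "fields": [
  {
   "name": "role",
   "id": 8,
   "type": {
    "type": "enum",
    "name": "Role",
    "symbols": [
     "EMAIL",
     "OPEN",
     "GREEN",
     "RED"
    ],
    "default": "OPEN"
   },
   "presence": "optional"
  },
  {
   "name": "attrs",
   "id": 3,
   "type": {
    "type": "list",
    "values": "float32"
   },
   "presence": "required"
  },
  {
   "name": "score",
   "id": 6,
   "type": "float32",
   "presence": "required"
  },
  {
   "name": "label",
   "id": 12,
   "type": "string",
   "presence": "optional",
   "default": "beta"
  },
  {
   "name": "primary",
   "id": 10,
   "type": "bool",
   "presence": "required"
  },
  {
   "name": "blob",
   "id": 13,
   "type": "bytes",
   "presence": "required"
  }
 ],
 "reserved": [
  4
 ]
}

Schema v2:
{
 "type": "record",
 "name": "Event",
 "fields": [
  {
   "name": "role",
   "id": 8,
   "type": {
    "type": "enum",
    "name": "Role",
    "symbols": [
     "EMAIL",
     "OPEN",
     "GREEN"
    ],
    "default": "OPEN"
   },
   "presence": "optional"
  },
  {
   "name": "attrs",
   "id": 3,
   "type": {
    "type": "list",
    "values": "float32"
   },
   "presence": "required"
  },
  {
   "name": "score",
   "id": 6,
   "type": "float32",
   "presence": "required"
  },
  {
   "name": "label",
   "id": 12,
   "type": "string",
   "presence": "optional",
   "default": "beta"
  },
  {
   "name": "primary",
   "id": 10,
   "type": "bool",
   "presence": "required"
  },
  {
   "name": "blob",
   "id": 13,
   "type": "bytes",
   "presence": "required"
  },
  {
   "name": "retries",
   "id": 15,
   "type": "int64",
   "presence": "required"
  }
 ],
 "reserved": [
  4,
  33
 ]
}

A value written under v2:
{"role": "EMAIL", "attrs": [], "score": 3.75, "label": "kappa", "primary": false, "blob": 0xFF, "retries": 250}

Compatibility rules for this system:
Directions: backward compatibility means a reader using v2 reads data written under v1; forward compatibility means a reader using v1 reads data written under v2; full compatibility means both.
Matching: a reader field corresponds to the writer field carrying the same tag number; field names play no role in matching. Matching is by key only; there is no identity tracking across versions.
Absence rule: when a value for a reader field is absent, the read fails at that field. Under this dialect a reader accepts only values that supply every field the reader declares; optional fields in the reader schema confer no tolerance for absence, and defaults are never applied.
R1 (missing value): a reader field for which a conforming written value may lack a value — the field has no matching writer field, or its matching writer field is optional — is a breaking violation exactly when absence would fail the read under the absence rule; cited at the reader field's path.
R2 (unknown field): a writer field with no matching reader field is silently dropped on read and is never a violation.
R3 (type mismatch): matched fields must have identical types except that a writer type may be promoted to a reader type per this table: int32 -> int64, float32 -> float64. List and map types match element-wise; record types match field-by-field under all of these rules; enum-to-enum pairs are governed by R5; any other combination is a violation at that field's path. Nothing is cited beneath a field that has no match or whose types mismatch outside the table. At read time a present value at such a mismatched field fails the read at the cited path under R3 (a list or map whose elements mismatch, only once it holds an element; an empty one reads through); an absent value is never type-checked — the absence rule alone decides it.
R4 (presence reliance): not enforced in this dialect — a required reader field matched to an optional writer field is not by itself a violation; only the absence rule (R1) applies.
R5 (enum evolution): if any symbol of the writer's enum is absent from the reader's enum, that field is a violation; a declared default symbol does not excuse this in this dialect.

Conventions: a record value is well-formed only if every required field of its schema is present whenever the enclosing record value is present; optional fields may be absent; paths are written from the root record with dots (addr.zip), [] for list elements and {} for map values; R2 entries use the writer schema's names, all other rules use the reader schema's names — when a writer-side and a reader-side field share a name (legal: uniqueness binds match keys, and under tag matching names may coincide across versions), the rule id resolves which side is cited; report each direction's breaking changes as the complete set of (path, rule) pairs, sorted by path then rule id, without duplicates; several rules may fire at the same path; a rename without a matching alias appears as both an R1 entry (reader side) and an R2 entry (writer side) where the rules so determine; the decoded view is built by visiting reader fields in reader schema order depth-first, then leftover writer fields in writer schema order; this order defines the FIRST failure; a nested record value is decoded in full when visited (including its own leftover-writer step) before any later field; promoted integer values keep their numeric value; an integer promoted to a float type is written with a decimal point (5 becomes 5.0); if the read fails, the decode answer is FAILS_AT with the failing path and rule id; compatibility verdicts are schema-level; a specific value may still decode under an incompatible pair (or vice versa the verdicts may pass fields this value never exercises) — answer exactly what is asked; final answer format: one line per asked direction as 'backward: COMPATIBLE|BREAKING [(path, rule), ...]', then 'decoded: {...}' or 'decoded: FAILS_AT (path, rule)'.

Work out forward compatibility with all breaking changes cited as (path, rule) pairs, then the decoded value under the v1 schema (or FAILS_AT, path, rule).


forward: BREAKING [(label, R1), (role, R1)]; decoded: {"role": "EMAIL", "attrs": [], "score": 3.75, "label": "kappa", "primary": false, "blob": 0xFF}

in Event below, arrows point writer -> reader
forward for Event (reader v1, writer v2):
  Role -> Role, writer optional: role aligns to role
  list<float32> -> list<float32>, writer required: attrs aligns to attrs
  float32 -> float32, writer required: score aligns to score
  string -> string, writer optional: label aligns to label
  bool -> bool, writer required: primary aligns to primary
  bytes -> bytes, writer required: blob aligns to blob
  writer field retries has no reader counterpart
  violation R1 at label
  violation R1 at role
  forward on Event therefore BREAKING (2)
decoding the Event value with the v1 reader:
  role := "EMAIL"
  attrs := []
  score := 3.75
  label := "kappa"
  primary := false
  blob := 0xFF
  writer retries: unknown -> dropped
  => decoded: {"role": "EMAIL", "attrs": [], "score": 3.75, "label": "kappa", "primary": false, "blob": 0xFF}
diffs on Event not affecting the asked answer:
  added field retries to record Event: required int64, tag 15 (in v2 it sits last) -> matters only for Event's backward compatibility — outside the asked direction
  enum Role (field role in record Event): symbol RED removed -> matters only for Event's backward compatibility — outside the asked direction


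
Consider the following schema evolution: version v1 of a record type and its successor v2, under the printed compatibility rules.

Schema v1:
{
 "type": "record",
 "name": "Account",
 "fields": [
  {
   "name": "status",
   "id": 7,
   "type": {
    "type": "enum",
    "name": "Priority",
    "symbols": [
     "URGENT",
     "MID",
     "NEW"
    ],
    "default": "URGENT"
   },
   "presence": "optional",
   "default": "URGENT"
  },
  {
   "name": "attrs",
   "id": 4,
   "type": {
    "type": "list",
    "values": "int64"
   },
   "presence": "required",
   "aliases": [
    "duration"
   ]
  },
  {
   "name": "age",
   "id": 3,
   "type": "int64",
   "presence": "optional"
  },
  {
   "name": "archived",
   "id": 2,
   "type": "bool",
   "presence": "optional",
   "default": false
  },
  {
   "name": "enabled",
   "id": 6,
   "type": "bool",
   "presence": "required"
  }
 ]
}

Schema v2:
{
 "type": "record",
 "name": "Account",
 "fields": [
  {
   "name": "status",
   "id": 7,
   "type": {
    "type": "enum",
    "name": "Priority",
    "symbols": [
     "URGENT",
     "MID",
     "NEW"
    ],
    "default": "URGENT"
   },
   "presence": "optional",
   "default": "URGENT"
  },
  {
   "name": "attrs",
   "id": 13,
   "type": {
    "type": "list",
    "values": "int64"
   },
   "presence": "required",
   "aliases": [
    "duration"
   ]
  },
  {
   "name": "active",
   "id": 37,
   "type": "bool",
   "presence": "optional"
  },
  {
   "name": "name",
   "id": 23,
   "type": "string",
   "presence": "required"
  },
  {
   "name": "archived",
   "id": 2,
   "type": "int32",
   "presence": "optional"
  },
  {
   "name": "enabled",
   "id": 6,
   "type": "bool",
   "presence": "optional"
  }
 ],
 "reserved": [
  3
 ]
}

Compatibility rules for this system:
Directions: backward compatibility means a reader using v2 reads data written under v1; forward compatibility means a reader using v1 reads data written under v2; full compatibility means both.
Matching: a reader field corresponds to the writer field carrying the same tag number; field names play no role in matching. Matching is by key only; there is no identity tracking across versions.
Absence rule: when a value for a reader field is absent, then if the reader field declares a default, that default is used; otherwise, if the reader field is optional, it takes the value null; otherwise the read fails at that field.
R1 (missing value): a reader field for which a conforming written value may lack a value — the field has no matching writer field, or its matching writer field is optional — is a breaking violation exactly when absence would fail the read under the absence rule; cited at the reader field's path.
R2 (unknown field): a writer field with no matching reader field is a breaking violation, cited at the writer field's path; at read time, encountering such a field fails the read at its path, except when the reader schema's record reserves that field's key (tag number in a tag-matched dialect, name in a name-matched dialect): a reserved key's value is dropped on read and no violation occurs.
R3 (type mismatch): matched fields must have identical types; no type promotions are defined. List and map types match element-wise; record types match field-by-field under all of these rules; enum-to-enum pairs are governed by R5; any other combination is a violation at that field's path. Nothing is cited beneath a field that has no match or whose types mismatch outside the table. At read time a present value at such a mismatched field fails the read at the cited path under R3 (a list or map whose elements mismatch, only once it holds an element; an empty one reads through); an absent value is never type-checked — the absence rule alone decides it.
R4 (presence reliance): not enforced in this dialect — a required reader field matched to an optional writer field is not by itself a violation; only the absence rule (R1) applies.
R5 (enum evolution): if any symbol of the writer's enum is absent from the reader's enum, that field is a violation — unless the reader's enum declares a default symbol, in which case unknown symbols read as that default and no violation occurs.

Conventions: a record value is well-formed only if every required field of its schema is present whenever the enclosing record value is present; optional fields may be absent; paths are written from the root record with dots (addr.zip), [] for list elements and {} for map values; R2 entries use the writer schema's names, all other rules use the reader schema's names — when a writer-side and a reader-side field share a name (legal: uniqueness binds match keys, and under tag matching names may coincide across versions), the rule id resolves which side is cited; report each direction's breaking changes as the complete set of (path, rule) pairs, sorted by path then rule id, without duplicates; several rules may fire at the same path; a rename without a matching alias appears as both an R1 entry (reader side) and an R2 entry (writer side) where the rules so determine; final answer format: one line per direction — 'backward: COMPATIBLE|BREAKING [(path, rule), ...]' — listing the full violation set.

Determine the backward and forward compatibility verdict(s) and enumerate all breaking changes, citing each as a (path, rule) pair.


backward: BREAKING [(archived, R3), (attrs, R1), (attrs, R2), (name, R1)]; forward: BREAKING [(active, R2), (archived, R3), (attrs, R1), (attrs, R2), (enabled, R1), (name, R2)]

in Account below, arrows point writer -> reader
backward for Account (reader v2, writer v1):
  Priority -> Priority, writer optional: status aligns to status
  attrs: no writer-side match
  active: no writer-side match
  name: no writer-side match
  bool -> int32, writer optional: archived aligns to archived
  bool -> bool, writer required: enabled aligns to enabled
  attrs (writer side), unknown to reader
  age (writer side), unknown to reader
  breaking: (archived, R3)
  breaking: (attrs, R1)
  breaking: (attrs, R2)
  breaking: (name, R1)
  backward on Account therefore BREAKING (4)
forward for Account (reader v1, writer v2):
  Priority -> Priority, writer optional: status aligns to status
  attrs: no writer-side match
  age: no writer-side match
  int32 -> bool, writer optional: archived aligns to archived
  bool -> bool, writer optional: enabled aligns to enabled
  attrs (writer side), unknown to reader
  active (writer side), unknown to reader
  name (writer side), unknown to reader
  breaking: (active, R2)
  breaking: (archived, R3)
  breaking: (attrs, R1)
  breaking: (attrs, R2)
  breaking: (enabled, R1)
  breaking: (name, R2)
  forward on Account therefore BREAKING (6)


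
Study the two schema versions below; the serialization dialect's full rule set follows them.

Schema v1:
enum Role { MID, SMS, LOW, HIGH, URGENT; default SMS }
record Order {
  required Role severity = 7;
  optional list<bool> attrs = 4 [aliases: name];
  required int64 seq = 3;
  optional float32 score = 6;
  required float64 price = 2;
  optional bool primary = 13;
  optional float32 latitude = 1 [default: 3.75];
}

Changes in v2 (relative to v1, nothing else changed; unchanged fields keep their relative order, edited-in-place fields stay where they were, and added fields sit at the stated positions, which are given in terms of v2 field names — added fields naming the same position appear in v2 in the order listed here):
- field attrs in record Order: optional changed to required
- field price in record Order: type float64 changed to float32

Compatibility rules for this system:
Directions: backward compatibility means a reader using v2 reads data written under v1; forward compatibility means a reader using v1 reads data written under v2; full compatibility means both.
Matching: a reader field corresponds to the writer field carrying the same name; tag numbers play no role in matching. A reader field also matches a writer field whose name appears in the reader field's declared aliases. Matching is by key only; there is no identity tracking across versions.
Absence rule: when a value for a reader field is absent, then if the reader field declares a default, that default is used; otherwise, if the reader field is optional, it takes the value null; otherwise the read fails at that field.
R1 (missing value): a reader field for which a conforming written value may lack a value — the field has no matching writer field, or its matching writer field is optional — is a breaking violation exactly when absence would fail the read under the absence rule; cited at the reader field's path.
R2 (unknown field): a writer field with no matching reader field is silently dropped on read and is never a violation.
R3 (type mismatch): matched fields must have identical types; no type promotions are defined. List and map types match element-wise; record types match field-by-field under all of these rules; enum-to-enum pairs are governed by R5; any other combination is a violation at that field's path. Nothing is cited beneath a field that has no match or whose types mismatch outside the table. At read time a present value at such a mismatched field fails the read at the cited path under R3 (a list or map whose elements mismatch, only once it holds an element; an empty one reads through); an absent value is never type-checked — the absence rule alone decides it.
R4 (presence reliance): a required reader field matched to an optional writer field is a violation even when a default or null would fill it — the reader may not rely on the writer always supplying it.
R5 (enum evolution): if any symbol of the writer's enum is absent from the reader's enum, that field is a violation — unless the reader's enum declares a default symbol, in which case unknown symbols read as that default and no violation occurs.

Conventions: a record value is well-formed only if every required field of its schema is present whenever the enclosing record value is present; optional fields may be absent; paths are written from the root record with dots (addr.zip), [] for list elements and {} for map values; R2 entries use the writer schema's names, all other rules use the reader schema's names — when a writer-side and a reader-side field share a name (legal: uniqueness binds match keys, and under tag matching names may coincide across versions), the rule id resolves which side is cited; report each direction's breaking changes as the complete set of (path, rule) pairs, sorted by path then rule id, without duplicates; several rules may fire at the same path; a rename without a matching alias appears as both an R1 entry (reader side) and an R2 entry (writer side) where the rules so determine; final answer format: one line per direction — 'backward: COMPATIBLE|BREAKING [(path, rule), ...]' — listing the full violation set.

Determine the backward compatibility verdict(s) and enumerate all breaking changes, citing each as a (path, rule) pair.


backward: BREAKING [(attrs, R1), (attrs, R4), (price, R3)]

in Order below, arrows point writer -> reader
backward pass over Order, reader schema v2, writer schema v1:
  severity: Role -> Role, writer required; from severity
  attrs: list<bool> -> list<bool>, writer optional; from attrs
  seq: int64 -> int64, writer required; from seq
  score: float32 -> float32, writer optional; from score
  price: float64 -> float32, writer required; from price
  primary: bool -> bool, writer optional; from primary
  latitude: float32 -> float32, writer optional; from latitude
  violation R1 at attrs
  violation R4 at attrs
  violation R3 at price
  backward on Order therefore BREAKING (3)


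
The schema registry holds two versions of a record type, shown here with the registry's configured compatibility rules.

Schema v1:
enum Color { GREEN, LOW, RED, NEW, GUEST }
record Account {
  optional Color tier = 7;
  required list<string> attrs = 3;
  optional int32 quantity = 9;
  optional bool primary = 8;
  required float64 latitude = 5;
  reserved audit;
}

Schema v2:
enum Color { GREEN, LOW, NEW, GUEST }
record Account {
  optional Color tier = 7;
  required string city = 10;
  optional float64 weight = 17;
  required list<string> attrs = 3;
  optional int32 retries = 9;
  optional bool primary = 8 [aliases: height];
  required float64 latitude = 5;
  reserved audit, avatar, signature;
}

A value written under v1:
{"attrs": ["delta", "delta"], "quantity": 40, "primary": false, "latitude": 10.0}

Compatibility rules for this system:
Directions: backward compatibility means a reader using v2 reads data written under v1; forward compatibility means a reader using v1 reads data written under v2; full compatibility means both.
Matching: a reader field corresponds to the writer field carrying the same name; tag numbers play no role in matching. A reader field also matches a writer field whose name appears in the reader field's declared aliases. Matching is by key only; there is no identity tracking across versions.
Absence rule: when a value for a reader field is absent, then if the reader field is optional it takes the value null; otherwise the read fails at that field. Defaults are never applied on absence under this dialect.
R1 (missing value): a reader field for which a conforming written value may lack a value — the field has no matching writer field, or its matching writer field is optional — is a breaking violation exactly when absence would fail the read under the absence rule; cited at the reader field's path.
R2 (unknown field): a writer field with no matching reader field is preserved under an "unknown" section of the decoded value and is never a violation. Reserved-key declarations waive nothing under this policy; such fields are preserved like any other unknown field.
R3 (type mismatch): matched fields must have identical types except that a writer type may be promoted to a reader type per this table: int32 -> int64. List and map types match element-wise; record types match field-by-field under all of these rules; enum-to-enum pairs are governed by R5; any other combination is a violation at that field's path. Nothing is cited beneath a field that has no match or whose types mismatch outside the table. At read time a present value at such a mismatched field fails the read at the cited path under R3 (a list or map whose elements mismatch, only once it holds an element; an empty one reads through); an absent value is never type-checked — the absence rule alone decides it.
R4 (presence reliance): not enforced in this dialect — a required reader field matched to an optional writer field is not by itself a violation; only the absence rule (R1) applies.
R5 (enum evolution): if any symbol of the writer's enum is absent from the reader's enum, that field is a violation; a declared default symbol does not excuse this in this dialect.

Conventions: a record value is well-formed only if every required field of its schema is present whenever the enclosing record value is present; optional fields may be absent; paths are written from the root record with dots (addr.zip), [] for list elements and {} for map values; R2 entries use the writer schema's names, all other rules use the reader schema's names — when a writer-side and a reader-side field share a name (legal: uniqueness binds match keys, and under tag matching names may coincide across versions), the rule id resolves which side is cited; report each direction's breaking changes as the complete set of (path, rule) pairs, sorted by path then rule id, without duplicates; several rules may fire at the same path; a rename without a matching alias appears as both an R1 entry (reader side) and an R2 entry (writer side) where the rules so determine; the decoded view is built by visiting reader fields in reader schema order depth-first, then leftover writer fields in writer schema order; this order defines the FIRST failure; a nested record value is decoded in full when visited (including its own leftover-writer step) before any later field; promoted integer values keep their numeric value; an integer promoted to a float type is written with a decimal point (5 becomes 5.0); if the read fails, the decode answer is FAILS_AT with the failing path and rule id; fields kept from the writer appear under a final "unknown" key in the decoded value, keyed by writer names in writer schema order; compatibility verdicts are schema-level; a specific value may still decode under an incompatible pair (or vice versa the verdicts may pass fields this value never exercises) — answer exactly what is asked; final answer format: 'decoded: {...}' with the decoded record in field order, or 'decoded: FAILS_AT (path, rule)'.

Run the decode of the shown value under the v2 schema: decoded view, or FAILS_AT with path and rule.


each type pair in Account: writer, then reader
decoding the Account value with the v2 reader:
  tier := null (absent, optional -> null)
  read fails at city under R1 (no fill)
  => FAILS_AT (city, R1)
ruling out the remaining Account differences:
  renamed field quantity to retries in record Account -> triggers nothing under the printed rules; the Account answer is the same either way
  added field weight to record Account: optional float64, tag 17 (in v2 it sits immediately before attrs) -> triggers nothing under the printed rules; the Account answer is the same either way
  enum Color (field tier in record Account): symbol RED removed -> shifts the Account verdicts, not this decode

decoded: FAILS_AT (city, R1)


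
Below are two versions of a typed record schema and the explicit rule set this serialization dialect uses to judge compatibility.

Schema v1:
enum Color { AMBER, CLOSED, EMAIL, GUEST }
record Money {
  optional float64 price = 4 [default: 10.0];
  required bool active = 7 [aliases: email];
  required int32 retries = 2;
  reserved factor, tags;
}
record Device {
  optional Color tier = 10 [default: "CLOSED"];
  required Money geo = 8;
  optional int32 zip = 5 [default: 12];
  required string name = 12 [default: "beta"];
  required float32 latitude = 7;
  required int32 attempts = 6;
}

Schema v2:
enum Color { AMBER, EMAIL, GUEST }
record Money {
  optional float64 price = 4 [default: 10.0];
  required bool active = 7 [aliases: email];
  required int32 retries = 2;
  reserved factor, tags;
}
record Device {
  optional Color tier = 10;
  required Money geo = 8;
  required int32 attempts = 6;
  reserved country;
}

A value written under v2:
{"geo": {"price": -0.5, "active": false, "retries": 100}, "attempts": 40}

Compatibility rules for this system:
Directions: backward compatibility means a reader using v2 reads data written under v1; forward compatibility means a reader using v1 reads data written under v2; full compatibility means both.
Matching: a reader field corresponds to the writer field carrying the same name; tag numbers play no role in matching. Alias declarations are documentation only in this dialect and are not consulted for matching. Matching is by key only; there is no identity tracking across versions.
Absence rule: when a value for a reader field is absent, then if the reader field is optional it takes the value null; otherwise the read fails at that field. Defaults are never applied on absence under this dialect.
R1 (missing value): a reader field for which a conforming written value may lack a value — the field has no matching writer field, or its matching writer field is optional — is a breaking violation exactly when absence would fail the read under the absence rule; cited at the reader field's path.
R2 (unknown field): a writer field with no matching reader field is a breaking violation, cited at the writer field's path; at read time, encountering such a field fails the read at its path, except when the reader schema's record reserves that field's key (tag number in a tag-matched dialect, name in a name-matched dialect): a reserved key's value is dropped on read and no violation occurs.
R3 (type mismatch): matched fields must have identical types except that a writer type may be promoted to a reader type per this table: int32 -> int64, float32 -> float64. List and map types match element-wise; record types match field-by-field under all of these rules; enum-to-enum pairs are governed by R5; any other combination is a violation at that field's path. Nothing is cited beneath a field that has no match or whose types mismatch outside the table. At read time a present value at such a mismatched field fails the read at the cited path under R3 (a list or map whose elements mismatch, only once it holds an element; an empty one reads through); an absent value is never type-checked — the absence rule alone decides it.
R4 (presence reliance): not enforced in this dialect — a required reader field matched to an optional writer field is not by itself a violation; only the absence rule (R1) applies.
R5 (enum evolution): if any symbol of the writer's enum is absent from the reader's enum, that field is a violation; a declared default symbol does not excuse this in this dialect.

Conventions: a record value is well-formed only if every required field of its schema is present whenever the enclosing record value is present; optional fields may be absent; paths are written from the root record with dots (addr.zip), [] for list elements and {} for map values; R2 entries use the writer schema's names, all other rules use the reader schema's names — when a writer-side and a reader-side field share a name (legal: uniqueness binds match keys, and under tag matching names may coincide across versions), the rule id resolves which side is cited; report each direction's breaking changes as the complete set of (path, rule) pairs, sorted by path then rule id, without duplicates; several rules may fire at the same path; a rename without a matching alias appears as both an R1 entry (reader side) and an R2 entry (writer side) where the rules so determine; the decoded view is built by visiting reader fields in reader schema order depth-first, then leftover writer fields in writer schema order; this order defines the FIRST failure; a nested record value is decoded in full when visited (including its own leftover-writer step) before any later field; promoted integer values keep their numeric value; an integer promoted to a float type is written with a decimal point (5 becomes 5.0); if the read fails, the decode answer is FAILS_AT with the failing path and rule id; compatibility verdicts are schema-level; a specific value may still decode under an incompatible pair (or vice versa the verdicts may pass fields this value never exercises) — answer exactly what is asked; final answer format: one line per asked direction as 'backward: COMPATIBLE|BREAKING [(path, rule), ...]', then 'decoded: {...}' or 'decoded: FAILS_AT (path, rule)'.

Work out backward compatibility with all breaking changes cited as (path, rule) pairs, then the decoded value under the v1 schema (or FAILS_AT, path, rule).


backward: BREAKING [(latitude, R2), (name, R2), (tier, R5), (zip, R2)]; decoded: FAILS_AT (name, R1)

in Device below, arrows point writer -> reader
backward analysis of Device with v2 as reader and v1 as writer:
  tier <- tier (Color -> Color, writer optional)
  geo <- geo (Money -> Money, writer required)
  attempts <- attempts (int32 -> int32, writer required)
  writer field zip has no reader counterpart
  writer field name has no reader counterpart
  writer field latitude has no reader counterpart
  geo.price <- geo.price (float64 -> float64, writer optional)
  geo.active <- geo.active (bool -> bool, writer required)
  geo.retries <- geo.retries (int32 -> int32, writer required)
  breaking: (latitude, R2)
  breaking: (name, R2)
  breaking: (tier, R5)
  breaking: (zip, R2)
  => backward: BREAKING (4)
migrating the Device value to v1:
  tier := null (not supplied -> null)
  geo.price := -0.5
  geo.active := false
  geo.retries := 100
  zip := null (not supplied -> null)
  read fails at name under R1 (no fill)
  => FAILS_AT (name, R1)


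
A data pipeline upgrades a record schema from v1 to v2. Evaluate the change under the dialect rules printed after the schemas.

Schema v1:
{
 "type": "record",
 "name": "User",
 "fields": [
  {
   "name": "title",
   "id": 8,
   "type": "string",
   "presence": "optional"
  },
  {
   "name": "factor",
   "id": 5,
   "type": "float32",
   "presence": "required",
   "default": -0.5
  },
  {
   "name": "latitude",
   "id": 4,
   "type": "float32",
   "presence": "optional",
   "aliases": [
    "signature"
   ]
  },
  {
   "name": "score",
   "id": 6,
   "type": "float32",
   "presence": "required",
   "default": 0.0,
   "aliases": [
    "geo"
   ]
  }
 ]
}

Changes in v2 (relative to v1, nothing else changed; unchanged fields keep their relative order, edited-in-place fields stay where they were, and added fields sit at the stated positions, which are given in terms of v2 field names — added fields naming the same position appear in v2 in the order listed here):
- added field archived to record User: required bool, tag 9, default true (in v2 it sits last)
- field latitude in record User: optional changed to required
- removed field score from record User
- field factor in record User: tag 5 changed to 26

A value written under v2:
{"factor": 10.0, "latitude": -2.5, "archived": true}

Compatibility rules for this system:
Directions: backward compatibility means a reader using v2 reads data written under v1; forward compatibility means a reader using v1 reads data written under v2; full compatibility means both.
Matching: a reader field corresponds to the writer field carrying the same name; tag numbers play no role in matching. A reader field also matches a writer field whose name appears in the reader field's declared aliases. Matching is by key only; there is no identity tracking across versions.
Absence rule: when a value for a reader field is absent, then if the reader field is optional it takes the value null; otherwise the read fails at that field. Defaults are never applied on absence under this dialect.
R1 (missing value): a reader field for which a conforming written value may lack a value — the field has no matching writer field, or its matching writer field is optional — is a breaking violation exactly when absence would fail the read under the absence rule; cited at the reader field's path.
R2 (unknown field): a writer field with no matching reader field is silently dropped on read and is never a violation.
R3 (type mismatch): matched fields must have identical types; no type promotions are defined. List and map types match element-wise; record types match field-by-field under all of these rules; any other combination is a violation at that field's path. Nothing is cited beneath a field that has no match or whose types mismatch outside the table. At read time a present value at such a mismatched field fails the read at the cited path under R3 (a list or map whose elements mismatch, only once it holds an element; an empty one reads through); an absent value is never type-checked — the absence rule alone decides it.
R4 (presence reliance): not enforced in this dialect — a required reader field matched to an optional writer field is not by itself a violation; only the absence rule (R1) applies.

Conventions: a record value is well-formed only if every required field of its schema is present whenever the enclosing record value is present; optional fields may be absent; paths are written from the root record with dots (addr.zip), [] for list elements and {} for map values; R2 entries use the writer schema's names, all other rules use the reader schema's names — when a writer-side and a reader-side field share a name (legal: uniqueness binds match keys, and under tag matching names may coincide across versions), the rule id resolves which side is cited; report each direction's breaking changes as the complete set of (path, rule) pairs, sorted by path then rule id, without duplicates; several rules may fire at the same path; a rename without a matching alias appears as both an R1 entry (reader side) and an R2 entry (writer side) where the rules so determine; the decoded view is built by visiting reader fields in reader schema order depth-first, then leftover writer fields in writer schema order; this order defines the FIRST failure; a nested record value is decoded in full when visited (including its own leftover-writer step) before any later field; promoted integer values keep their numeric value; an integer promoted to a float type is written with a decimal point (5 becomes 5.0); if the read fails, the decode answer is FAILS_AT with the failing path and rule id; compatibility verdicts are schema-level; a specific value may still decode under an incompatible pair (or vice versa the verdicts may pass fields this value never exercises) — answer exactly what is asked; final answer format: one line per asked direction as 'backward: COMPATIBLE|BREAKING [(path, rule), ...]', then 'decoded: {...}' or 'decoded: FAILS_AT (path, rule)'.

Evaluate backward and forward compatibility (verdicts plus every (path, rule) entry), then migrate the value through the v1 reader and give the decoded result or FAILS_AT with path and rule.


backward: BREAKING [(archived, R1), (latitude, R1)]; forward: BREAKING [(score, R1)]; decoded: FAILS_AT (score, R1)

each type pair in User: writer, then reader
backward for User (reader v2, writer v1):
  title: paired with writer title (string -> string; writer optional)
  factor: paired with writer factor (float32 -> float32; writer required)
  latitude: paired with writer latitude (float32 -> float32; writer optional)
  no writer field matches reader archived
  leftover writer field: score
  rule R1 violated at archived
  rule R1 violated at latitude
  => backward verdict for User: BREAKING, 2 violation(s)
forward for User (reader v1, writer v2):
  title: paired with writer title (string -> string; writer optional)
  factor: paired with writer factor (float32 -> float32; writer required)
  latitude: paired with writer latitude (float32 -> float32; writer required)
  no writer field matches reader score
  leftover writer field: archived
  rule R1 violated at score
  => forward verdict for User: BREAKING, 1 violation(s)
decode (reader v1):
  title := null (absent, optional -> null)
  factor := 10.0
  latitude := -2.5
  read fails at score under R1 (no fill)
  => FAILS_AT (score, R1)


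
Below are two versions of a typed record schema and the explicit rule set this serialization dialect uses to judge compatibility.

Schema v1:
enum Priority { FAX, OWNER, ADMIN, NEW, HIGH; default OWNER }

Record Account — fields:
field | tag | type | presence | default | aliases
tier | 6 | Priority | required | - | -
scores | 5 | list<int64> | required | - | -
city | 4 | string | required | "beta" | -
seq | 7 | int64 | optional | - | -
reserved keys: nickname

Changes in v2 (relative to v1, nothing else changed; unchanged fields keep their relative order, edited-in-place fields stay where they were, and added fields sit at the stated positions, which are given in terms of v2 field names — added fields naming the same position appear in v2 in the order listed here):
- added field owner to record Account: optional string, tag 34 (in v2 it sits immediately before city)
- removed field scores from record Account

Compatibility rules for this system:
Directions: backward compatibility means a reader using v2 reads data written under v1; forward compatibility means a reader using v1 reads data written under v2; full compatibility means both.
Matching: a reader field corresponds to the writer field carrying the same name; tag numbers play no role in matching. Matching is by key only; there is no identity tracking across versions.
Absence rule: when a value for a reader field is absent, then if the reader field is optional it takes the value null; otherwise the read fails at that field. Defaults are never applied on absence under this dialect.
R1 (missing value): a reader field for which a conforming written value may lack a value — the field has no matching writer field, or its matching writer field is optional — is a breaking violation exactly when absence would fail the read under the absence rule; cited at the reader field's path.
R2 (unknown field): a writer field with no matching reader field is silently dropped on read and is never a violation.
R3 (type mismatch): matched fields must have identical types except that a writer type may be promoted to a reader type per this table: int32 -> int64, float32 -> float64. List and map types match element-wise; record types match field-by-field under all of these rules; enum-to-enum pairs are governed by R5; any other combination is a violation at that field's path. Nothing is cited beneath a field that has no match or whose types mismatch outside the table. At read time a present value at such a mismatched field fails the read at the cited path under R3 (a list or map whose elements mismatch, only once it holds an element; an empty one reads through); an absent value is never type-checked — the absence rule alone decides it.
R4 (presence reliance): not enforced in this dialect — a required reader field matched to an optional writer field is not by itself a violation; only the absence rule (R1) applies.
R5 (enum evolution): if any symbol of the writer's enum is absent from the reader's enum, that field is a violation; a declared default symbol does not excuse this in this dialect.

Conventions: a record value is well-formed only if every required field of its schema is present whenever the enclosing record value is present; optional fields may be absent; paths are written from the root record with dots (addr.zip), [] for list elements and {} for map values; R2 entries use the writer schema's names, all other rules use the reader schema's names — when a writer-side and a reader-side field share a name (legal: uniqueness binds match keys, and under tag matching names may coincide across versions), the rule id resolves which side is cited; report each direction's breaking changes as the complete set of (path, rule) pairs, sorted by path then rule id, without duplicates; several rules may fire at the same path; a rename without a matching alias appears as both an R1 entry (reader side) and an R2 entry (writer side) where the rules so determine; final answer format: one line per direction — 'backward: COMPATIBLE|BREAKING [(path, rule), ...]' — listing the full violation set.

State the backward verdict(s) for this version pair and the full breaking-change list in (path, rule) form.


arrows below run writer -> reader for Account
backward for Account (reader v2, writer v1):
  tier <- tier (Priority -> Priority, writer required)
  no writer field matches reader owner
  city <- city (string -> string, writer required)
  seq <- seq (int64 -> int64, writer optional)
  leftover writer field: scores
  => no violations; backward on Account: COMPATIBLE
the rest of the Account diff is inert for this question:
  added field owner to record Account: optional string, tag 34 (in v2 it sits immediately before city) -> inert for the asked Account verdict: nothing fires
  removed field scores from record Account -> its effect on Account is confined to the forward direction, not asked

backward: COMPATIBLE []
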